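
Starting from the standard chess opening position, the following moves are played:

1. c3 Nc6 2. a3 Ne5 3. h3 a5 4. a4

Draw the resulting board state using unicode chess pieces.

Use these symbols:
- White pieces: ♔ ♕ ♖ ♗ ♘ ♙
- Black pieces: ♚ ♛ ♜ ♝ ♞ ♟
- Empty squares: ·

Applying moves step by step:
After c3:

♜ ♞ ♝ ♛ ♚ ♝ ♞ ♜
♟ ♟ ♟ ♟ ♟ ♟ ♟ ♟
· · · · · · · ·
· · · · · · · ·
· · · · · · · ·
· · ♙ · · · · ·
♙ ♙ · ♙ ♙ ♙ ♙ ♙
♖ ♘ ♗ ♕ ♔ ♗ ♘ ♖


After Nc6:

♜ · ♝ ♛ ♚ ♝ ♞ ♜
♟ ♟ ♟ ♟ ♟ ♟ ♟ ♟
· · ♞ · · · · ·
· · · · · · · ·
· · · · · · · ·
· · ♙ · · · · ·
♙ ♙ · ♙ ♙ ♙ ♙ ♙
♖ ♘ ♗ ♕ ♔ ♗ ♘ ♖


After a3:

♜ · ♝ ♛ ♚ ♝ ♞ ♜
♟ ♟ ♟ ♟ ♟ ♟ ♟ ♟
· · ♞ · · · · ·
· · · · · · · ·
· · · · · · · ·
♙ · ♙ · · · · ·
· ♙ · ♙ ♙ ♙ ♙ ♙
♖ ♘ ♗ ♕ ♔ ♗ ♘ ♖


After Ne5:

♜ · ♝ ♛ ♚ ♝ ♞ ♜
♟ ♟ ♟ ♟ ♟ ♟ ♟ ♟
· · · · · · · ·
· · · · ♞ · · ·
· · · · · · · ·
♙ · ♙ · · · · ·
· ♙ · ♙ ♙ ♙ ♙ ♙
♖ ♘ ♗ ♕ ♔ ♗ ♘ ♖


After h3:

♜ · ♝ ♛ ♚ ♝ ♞ ♜
♟ ♟ ♟ ♟ ♟ ♟ ♟ ♟
· · · · · · · ·
· · · · ♞ · · ·
· · · · · · · ·
♙ · ♙ · · · · ♙
· ♙ · ♙ ♙ ♙ ♙ ·
♖ ♘ ♗ ♕ ♔ ♗ ♘ ♖


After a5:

♜ · ♝ ♛ ♚ ♝ ♞ ♜
· ♟ ♟ ♟ ♟ ♟ ♟ ♟
· · · · · · · ·
♟ · · · ♞ · · ·
· · · · · · · ·
♙ · ♙ · · · · ♙
· ♙ · ♙ ♙ ♙ ♙ ·
♖ ♘ ♗ ♕ ♔ ♗ ♘ ♖


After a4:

♜ · ♝ ♛ ♚ ♝ ♞ ♜
· ♟ ♟ ♟ ♟ ♟ ♟ ♟
· · · · · · · ·
♟ · · · ♞ · · ·
♙ · · · · · · ·
· · ♙ · · · · ♙
· ♙ · ♙ ♙ ♙ ♙ ·
♖ ♘ ♗ ♕ ♔ ♗ ♘ ♖



  a b c d e f g h
  ─────────────────
8│♜ · ♝ ♛ ♚ ♝ ♞ ♜│8
7│· ♟ ♟ ♟ ♟ ♟ ♟ ♟│7
6│· · · · · · · ·│6
5│♟ · · · ♞ · · ·│5
4│♙ · · · · · · ·│4
3│· · ♙ · · · · ♙│3
2│· ♙ · ♙ ♙ ♙ ♙ ·│2
1│♖ ♘ ♗ ♕ ♔ ♗ ♘ ♖│1
  ─────────────────
  a b c d e f g h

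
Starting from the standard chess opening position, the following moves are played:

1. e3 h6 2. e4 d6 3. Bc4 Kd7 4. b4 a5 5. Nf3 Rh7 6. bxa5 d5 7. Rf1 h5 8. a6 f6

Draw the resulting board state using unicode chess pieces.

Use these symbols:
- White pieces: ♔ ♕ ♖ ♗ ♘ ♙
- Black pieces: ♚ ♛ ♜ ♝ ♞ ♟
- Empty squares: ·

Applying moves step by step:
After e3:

♜ ♞ ♝ ♛ ♚ ♝ ♞ ♜
♟ ♟ ♟ ♟ ♟ ♟ ♟ ♟
· · · · · · · ·
· · · · · · · ·
· · · · · · · ·
· · · · ♙ · · ·
♙ ♙ ♙ ♙ · ♙ ♙ ♙
♖ ♘ ♗ ♕ ♔ ♗ ♘ ♖


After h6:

♜ ♞ ♝ ♛ ♚ ♝ ♞ ♜
♟ ♟ ♟ ♟ ♟ ♟ ♟ ·
· · · · · · · ♟
· · · · · · · ·
· · · · · · · ·
· · · · ♙ · · ·
♙ ♙ ♙ ♙ · ♙ ♙ ♙
♖ ♘ ♗ ♕ ♔ ♗ ♘ ♖


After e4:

♜ ♞ ♝ ♛ ♚ ♝ ♞ ♜
♟ ♟ ♟ ♟ ♟ ♟ ♟ ·
· · · · · · · ♟
· · · · · · · ·
· · · · ♙ · · ·
· · · · · · · ·
♙ ♙ ♙ ♙ · ♙ ♙ ♙
♖ ♘ ♗ ♕ ♔ ♗ ♘ ♖


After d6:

♜ ♞ ♝ ♛ ♚ ♝ ♞ ♜
♟ ♟ ♟ · ♟ ♟ ♟ ·
· · · ♟ · · · ♟
· · · · · · · ·
· · · · ♙ · · ·
· · · · · · · ·
♙ ♙ ♙ ♙ · ♙ ♙ ♙
♖ ♘ ♗ ♕ ♔ ♗ ♘ ♖


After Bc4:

♜ ♞ ♝ ♛ ♚ ♝ ♞ ♜
♟ ♟ ♟ · ♟ ♟ ♟ ·
· · · ♟ · · · ♟
· · · · · · · ·
· · ♗ · ♙ · · ·
· · · · · · · ·
♙ ♙ ♙ ♙ · ♙ ♙ ♙
♖ ♘ ♗ ♕ ♔ · ♘ ♖


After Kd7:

♜ ♞ ♝ ♛ · ♝ ♞ ♜
♟ ♟ ♟ ♚ ♟ ♟ ♟ ·
· · · ♟ · · · ♟
· · · · · · · ·
· · ♗ · ♙ · · ·
· · · · · · · ·
♙ ♙ ♙ ♙ · ♙ ♙ ♙
♖ ♘ ♗ ♕ ♔ · ♘ ♖


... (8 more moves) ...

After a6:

♜ ♞ ♝ ♛ · ♝ ♞ ·
· ♟ ♟ ♚ ♟ ♟ ♟ ♜
♙ · · · · · · ·
· · · ♟ · · · ♟
· · ♗ · ♙ · · ·
· · · · · ♘ · ·
♙ · ♙ ♙ · ♙ ♙ ♙
♖ ♘ ♗ ♕ ♔ ♖ · ·


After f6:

♜ ♞ ♝ ♛ · ♝ ♞ ·
· ♟ ♟ ♚ ♟ · ♟ ♜
♙ · · · · ♟ · ·
· · · ♟ · · · ♟
· · ♗ · ♙ · · ·
· · · · · ♘ · ·
♙ · ♙ ♙ · ♙ ♙ ♙
♖ ♘ ♗ ♕ ♔ ♖ · ·



  a b c d e f g h
  ─────────────────
8│♜ ♞ ♝ ♛ · ♝ ♞ ·│8
7│· ♟ ♟ ♚ ♟ · ♟ ♜│7
6│♙ · · · · ♟ · ·│6
5│· · · ♟ · · · ♟│5
4│· · ♗ · ♙ · · ·│4
3│· · · · · ♘ · ·│3
2│♙ · ♙ ♙ · ♙ ♙ ♙│2
1│♖ ♘ ♗ ♕ ♔ ♖ · ·│1
  ─────────────────
  a b c d e f g h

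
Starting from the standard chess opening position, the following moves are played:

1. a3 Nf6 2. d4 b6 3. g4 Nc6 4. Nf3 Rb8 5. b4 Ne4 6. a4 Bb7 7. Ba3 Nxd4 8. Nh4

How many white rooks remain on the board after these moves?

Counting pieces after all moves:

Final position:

  a b c d e f g h
  ─────────────────
8│· ♜ · ♛ ♚ ♝ · ♜│8
7│♟ ♝ ♟ ♟ ♟ ♟ ♟ ♟│7
6│· ♟ · · · · · ·│6
5│· · · · · · · ·│5
4│♙ ♙ · ♞ ♞ · ♙ ♘│4
3│♗ · · · · · · ·│3
2│· · ♙ · ♙ ♙ · ♙│2
1│♖ ♘ · ♕ ♔ ♗ · ♖│1
  ─────────────────
  a b c d e f g h


2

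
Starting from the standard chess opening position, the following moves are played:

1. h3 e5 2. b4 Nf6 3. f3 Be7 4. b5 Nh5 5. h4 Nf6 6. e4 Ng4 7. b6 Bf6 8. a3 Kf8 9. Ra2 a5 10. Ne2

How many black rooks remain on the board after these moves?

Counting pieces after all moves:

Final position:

  a b c d e f g h
  ─────────────────
8│♜ ♞ ♝ ♛ · ♚ · ♜│8
7│· ♟ ♟ ♟ · ♟ ♟ ♟│7
6│· ♙ · · · ♝ · ·│6
5│♟ · · · ♟ · · ·│5
4│· · · · ♙ · ♞ ♙│4
3│♙ · · · · ♙ · ·│3
2│♖ · ♙ ♙ ♘ · ♙ ·│2
1│· ♘ ♗ ♕ ♔ ♗ · ♖│1
  ─────────────────
  a b c d e f g h


2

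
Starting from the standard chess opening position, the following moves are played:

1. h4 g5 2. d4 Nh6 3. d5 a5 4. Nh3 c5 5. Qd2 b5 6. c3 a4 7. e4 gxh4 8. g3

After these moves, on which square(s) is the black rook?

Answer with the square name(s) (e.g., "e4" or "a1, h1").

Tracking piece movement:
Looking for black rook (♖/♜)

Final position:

  a b c d e f g h
  ─────────────────
8│♜ ♞ ♝ ♛ ♚ ♝ · ♜│8
7│· · · ♟ ♟ ♟ · ♟│7
6│· · · · · · · ♞│6
5│· ♟ ♟ ♙ · · · ·│5
4│♟ · · · ♙ · · ♟│4
3│· · ♙ · · · ♙ ♘│3
2│♙ ♙ · ♕ · ♙ · ·│2
1│♖ ♘ ♗ · ♔ ♗ · ♖│1
  ─────────────────
  a b c d e f g h


a8, h8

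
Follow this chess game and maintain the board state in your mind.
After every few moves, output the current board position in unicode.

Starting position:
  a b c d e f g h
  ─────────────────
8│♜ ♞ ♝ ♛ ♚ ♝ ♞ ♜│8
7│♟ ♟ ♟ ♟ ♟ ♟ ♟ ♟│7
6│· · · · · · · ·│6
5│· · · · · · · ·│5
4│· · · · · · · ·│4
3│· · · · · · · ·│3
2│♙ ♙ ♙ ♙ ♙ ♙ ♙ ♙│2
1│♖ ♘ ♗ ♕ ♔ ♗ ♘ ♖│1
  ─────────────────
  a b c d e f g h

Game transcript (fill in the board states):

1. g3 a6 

  a b c d e f g h
  ─────────────────
8│♜ ♞ ♝ ♛ ♚ ♝ ♞ ♜│8
7│· ♟ ♟ ♟ ♟ ♟ ♟ ♟│7
6│♟ · · · · · · ·│6
5│· · · · · · · ·│5
4│· · · · · · · ·│4
3│· · · · · · ♙ ·│3
2│♙ ♙ ♙ ♙ ♙ ♙ · ♙│2
1│♖ ♘ ♗ ♕ ♔ ♗ ♘ ♖│1
  ─────────────────
  a b c d e f g h

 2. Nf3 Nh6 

  a b c d e f g h
  ─────────────────
8│♜ ♞ ♝ ♛ ♚ ♝ · ♜│8
7│· ♟ ♟ ♟ ♟ ♟ ♟ ♟│7
6│♟ · · · · · · ♞│6
5│· · · · · · · ·│5
4│· · · · · · · ·│4
3│· · · · · ♘ ♙ ·│3
2│♙ ♙ ♙ ♙ ♙ ♙ · ♙│2
1│♖ ♘ ♗ ♕ ♔ ♗ · ♖│1
  ─────────────────
  a b c d e f g h

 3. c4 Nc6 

  a b c d e f g h
  ─────────────────
8│♜ · ♝ ♛ ♚ ♝ · ♜│8
7│· ♟ ♟ ♟ ♟ ♟ ♟ ♟│7
6│♟ · ♞ · · · · ♞│6
5│· · · · · · · ·│5
4│· · ♙ · · · · ·│4
3│· · · · · ♘ ♙ ·│3
2│♙ ♙ · ♙ ♙ ♙ · ♙│2
1│♖ ♘ ♗ ♕ ♔ ♗ · ♖│1
  ─────────────────
  a b c d e f g h

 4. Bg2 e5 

  a b c d e f g h
  ─────────────────
8│♜ · ♝ ♛ ♚ ♝ · ♜│8
7│· ♟ ♟ ♟ · ♟ ♟ ♟│7
6│♟ · ♞ · · · · ♞│6
5│· · · · ♟ · · ·│5
4│· · ♙ · · · · ·│4
3│· · · · · ♘ ♙ ·│3
2│♙ ♙ · ♙ ♙ ♙ ♗ ♙│2
1│♖ ♘ ♗ ♕ ♔ · · ♖│1
  ─────────────────
  a b c d e f g h



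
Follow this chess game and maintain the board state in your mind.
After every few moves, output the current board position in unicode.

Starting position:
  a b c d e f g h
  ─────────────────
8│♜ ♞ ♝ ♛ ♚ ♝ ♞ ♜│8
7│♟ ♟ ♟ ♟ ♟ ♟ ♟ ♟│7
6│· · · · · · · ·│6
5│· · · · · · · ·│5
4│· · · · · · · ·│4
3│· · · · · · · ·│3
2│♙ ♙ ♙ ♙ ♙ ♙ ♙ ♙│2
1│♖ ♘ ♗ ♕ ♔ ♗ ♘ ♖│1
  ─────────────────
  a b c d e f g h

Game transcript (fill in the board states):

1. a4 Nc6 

  a b c d e f g h
  ─────────────────
8│♜ · ♝ ♛ ♚ ♝ ♞ ♜│8
7│♟ ♟ ♟ ♟ ♟ ♟ ♟ ♟│7
6│· · ♞ · · · · ·│6
5│· · · · · · · ·│5
4│♙ · · · · · · ·│4
3│· · · · · · · ·│3
2│· ♙ ♙ ♙ ♙ ♙ ♙ ♙│2
1│♖ ♘ ♗ ♕ ♔ ♗ ♘ ♖│1
  ─────────────────
  a b c d e f g h

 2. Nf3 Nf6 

  a b c d e f g h
  ─────────────────
8│♜ · ♝ ♛ ♚ ♝ · ♜│8
7│♟ ♟ ♟ ♟ ♟ ♟ ♟ ♟│7
6│· · ♞ · · ♞ · ·│6
5│· · · · · · · ·│5
4│♙ · · · · · · ·│4
3│· · · · · ♘ · ·│3
2│· ♙ ♙ ♙ ♙ ♙ ♙ ♙│2
1│♖ ♘ ♗ ♕ ♔ ♗ · ♖│1
  ─────────────────
  a b c d e f g h

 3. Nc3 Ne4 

  a b c d e f g h
  ─────────────────
8│♜ · ♝ ♛ ♚ ♝ · ♜│8
7│♟ ♟ ♟ ♟ ♟ ♟ ♟ ♟│7
6│· · ♞ · · · · ·│6
5│· · · · · · · ·│5
4│♙ · · · ♞ · · ·│4
3│· · ♘ · · ♘ · ·│3
2│· ♙ ♙ ♙ ♙ ♙ ♙ ♙│2
1│♖ · ♗ ♕ ♔ ♗ · ♖│1
  ─────────────────
  a b c d e f g h

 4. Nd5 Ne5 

  a b c d e f g h
  ─────────────────
8│♜ · ♝ ♛ ♚ ♝ · ♜│8
7│♟ ♟ ♟ ♟ ♟ ♟ ♟ ♟│7
6│· · · · · · · ·│6
5│· · · ♘ ♞ · · ·│5
4│♙ · · · ♞ · · ·│4
3│· · · · · ♘ · ·│3
2│· ♙ ♙ ♙ ♙ ♙ ♙ ♙│2
1│♖ · ♗ ♕ ♔ ♗ · ♖│1
  ─────────────────
  a b c d e f g h

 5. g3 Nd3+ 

  a b c d e f g h
  ─────────────────
8│♜ · ♝ ♛ ♚ ♝ · ♜│8
7│♟ ♟ ♟ ♟ ♟ ♟ ♟ ♟│7
6│· · · · · · · ·│6
5│· · · ♘ · · · ·│5
4│♙ · · · ♞ · · ·│4
3│· · · ♞ · ♘ ♙ ·│3
2│· ♙ ♙ ♙ ♙ ♙ · ♙│2
1│♖ · ♗ ♕ ♔ ♗ · ♖│1
  ─────────────────
  a b c d e f g h



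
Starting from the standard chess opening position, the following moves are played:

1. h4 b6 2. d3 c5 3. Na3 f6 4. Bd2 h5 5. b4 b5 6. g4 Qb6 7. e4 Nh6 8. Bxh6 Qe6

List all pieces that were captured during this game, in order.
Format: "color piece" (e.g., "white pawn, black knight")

Tracking captures:
  Bxh6: captured black knight

black knight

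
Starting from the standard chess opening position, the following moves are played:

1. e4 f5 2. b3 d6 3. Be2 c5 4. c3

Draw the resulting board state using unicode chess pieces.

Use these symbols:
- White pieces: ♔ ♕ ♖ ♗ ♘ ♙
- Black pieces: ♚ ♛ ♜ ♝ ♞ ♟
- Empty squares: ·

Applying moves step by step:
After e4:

♜ ♞ ♝ ♛ ♚ ♝ ♞ ♜
♟ ♟ ♟ ♟ ♟ ♟ ♟ ♟
· · · · · · · ·
· · · · · · · ·
· · · · ♙ · · ·
· · · · · · · ·
♙ ♙ ♙ ♙ · ♙ ♙ ♙
♖ ♘ ♗ ♕ ♔ ♗ ♘ ♖


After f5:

♜ ♞ ♝ ♛ ♚ ♝ ♞ ♜
♟ ♟ ♟ ♟ ♟ · ♟ ♟
· · · · · · · ·
· · · · · ♟ · ·
· · · · ♙ · · ·
· · · · · · · ·
♙ ♙ ♙ ♙ · ♙ ♙ ♙
♖ ♘ ♗ ♕ ♔ ♗ ♘ ♖


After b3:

♜ ♞ ♝ ♛ ♚ ♝ ♞ ♜
♟ ♟ ♟ ♟ ♟ · ♟ ♟
· · · · · · · ·
· · · · · ♟ · ·
· · · · ♙ · · ·
· ♙ · · · · · ·
♙ · ♙ ♙ · ♙ ♙ ♙
♖ ♘ ♗ ♕ ♔ ♗ ♘ ♖


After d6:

♜ ♞ ♝ ♛ ♚ ♝ ♞ ♜
♟ ♟ ♟ · ♟ · ♟ ♟
· · · ♟ · · · ·
· · · · · ♟ · ·
· · · · ♙ · · ·
· ♙ · · · · · ·
♙ · ♙ ♙ · ♙ ♙ ♙
♖ ♘ ♗ ♕ ♔ ♗ ♘ ♖


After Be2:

♜ ♞ ♝ ♛ ♚ ♝ ♞ ♜
♟ ♟ ♟ · ♟ · ♟ ♟
· · · ♟ · · · ·
· · · · · ♟ · ·
· · · · ♙ · · ·
· ♙ · · · · · ·
♙ · ♙ ♙ ♗ ♙ ♙ ♙
♖ ♘ ♗ ♕ ♔ · ♘ ♖


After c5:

♜ ♞ ♝ ♛ ♚ ♝ ♞ ♜
♟ ♟ · · ♟ · ♟ ♟
· · · ♟ · · · ·
· · ♟ · · ♟ · ·
· · · · ♙ · · ·
· ♙ · · · · · ·
♙ · ♙ ♙ ♗ ♙ ♙ ♙
♖ ♘ ♗ ♕ ♔ · ♘ ♖


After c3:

♜ ♞ ♝ ♛ ♚ ♝ ♞ ♜
♟ ♟ · · ♟ · ♟ ♟
· · · ♟ · · · ·
· · ♟ · · ♟ · ·
· · · · ♙ · · ·
· ♙ ♙ · · · · ·
♙ · · ♙ ♗ ♙ ♙ ♙
♖ ♘ ♗ ♕ ♔ · ♘ ♖



  a b c d e f g h
  ─────────────────
8│♜ ♞ ♝ ♛ ♚ ♝ ♞ ♜│8
7│♟ ♟ · · ♟ · ♟ ♟│7
6│· · · ♟ · · · ·│6
5│· · ♟ · · ♟ · ·│5
4│· · · · ♙ · · ·│4
3│· ♙ ♙ · · · · ·│3
2│♙ · · ♙ ♗ ♙ ♙ ♙│2
1│♖ ♘ ♗ ♕ ♔ · ♘ ♖│1
  ─────────────────
  a b c d e f g h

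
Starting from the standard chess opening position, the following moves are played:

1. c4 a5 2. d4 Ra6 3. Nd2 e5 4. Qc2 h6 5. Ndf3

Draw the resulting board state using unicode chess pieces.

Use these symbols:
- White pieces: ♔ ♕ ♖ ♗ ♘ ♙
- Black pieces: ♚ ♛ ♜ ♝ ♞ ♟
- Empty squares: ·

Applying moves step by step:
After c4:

♜ ♞ ♝ ♛ ♚ ♝ ♞ ♜
♟ ♟ ♟ ♟ ♟ ♟ ♟ ♟
· · · · · · · ·
· · · · · · · ·
· · ♙ · · · · ·
· · · · · · · ·
♙ ♙ · ♙ ♙ ♙ ♙ ♙
♖ ♘ ♗ ♕ ♔ ♗ ♘ ♖


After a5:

♜ ♞ ♝ ♛ ♚ ♝ ♞ ♜
· ♟ ♟ ♟ ♟ ♟ ♟ ♟
· · · · · · · ·
♟ · · · · · · ·
· · ♙ · · · · ·
· · · · · · · ·
♙ ♙ · ♙ ♙ ♙ ♙ ♙
♖ ♘ ♗ ♕ ♔ ♗ ♘ ♖


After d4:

♜ ♞ ♝ ♛ ♚ ♝ ♞ ♜
· ♟ ♟ ♟ ♟ ♟ ♟ ♟
· · · · · · · ·
♟ · · · · · · ·
· · ♙ ♙ · · · ·
· · · · · · · ·
♙ ♙ · · ♙ ♙ ♙ ♙
♖ ♘ ♗ ♕ ♔ ♗ ♘ ♖


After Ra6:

· ♞ ♝ ♛ ♚ ♝ ♞ ♜
· ♟ ♟ ♟ ♟ ♟ ♟ ♟
♜ · · · · · · ·
♟ · · · · · · ·
· · ♙ ♙ · · · ·
· · · · · · · ·
♙ ♙ · · ♙ ♙ ♙ ♙
♖ ♘ ♗ ♕ ♔ ♗ ♘ ♖


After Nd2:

· ♞ ♝ ♛ ♚ ♝ ♞ ♜
· ♟ ♟ ♟ ♟ ♟ ♟ ♟
♜ · · · · · · ·
♟ · · · · · · ·
· · ♙ ♙ · · · ·
· · · · · · · ·
♙ ♙ · ♘ ♙ ♙ ♙ ♙
♖ · ♗ ♕ ♔ ♗ ♘ ♖


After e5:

· ♞ ♝ ♛ ♚ ♝ ♞ ♜
· ♟ ♟ ♟ · ♟ ♟ ♟
♜ · · · · · · ·
♟ · · · ♟ · · ·
· · ♙ ♙ · · · ·
· · · · · · · ·
♙ ♙ · ♘ ♙ ♙ ♙ ♙
♖ · ♗ ♕ ♔ ♗ ♘ ♖


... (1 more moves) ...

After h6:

· ♞ ♝ ♛ ♚ ♝ ♞ ♜
· ♟ ♟ ♟ · ♟ ♟ ·
♜ · · · · · · ♟
♟ · · · ♟ · · ·
· · ♙ ♙ · · · ·
· · · · · · · ·
♙ ♙ ♕ ♘ ♙ ♙ ♙ ♙
♖ · ♗ · ♔ ♗ ♘ ♖


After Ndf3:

· ♞ ♝ ♛ ♚ ♝ ♞ ♜
· ♟ ♟ ♟ · ♟ ♟ ·
♜ · · · · · · ♟
♟ · · · ♟ · · ·
· · ♙ ♙ · · · ·
· · · · · ♘ · ·
♙ ♙ ♕ · ♙ ♙ ♙ ♙
♖ · ♗ · ♔ ♗ ♘ ♖



  a b c d e f g h
  ─────────────────
8│· ♞ ♝ ♛ ♚ ♝ ♞ ♜│8
7│· ♟ ♟ ♟ · ♟ ♟ ·│7
6│♜ · · · · · · ♟│6
5│♟ · · · ♟ · · ·│5
4│· · ♙ ♙ · · · ·│4
3│· · · · · ♘ · ·│3
2│♙ ♙ ♕ · ♙ ♙ ♙ ♙│2
1│♖ · ♗ · ♔ ♗ ♘ ♖│1
  ─────────────────
  a b c d e f g h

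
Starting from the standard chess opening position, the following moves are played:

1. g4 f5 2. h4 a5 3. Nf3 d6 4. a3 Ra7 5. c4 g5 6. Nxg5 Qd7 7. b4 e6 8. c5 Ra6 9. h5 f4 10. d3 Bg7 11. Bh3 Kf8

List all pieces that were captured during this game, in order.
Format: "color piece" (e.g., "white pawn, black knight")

Tracking captures:
  Nxg5: captured black pawn

black pawn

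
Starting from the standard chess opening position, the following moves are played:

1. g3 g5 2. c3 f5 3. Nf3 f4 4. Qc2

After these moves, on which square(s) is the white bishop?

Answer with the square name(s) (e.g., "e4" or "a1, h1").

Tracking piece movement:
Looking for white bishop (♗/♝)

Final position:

  a b c d e f g h
  ─────────────────
8│♜ ♞ ♝ ♛ ♚ ♝ ♞ ♜│8
7│♟ ♟ ♟ ♟ ♟ · · ♟│7
6│· · · · · · · ·│6
5│· · · · · · ♟ ·│5
4│· · · · · ♟ · ·│4
3│· · ♙ · · ♘ ♙ ·│3
2│♙ ♙ ♕ ♙ ♙ ♙ · ♙│2
1│♖ ♘ ♗ · ♔ ♗ · ♖│1
  ─────────────────
  a b c d e f g h


c1, f1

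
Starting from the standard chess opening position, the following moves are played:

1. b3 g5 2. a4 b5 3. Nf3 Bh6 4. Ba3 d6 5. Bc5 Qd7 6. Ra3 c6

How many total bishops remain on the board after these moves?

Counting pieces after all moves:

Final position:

  a b c d e f g h
  ─────────────────
8│♜ ♞ ♝ · ♚ · ♞ ♜│8
7│♟ · · ♛ ♟ ♟ · ♟│7
6│· · ♟ ♟ · · · ♝│6
5│· ♟ ♗ · · · ♟ ·│5
4│♙ · · · · · · ·│4
3│♖ ♙ · · · ♘ · ·│3
2│· · ♙ ♙ ♙ ♙ ♙ ♙│2
1│· ♘ · ♕ ♔ ♗ · ♖│1
  ─────────────────
  a b c d e f g h


4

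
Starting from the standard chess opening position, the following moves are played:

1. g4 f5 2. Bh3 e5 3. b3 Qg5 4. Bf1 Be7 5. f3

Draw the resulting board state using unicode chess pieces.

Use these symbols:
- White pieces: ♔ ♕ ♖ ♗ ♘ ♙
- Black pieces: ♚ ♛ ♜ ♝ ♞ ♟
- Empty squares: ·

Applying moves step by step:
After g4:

♜ ♞ ♝ ♛ ♚ ♝ ♞ ♜
♟ ♟ ♟ ♟ ♟ ♟ ♟ ♟
· · · · · · · ·
· · · · · · · ·
· · · · · · ♙ ·
· · · · · · · ·
♙ ♙ ♙ ♙ ♙ ♙ · ♙
♖ ♘ ♗ ♕ ♔ ♗ ♘ ♖


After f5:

♜ ♞ ♝ ♛ ♚ ♝ ♞ ♜
♟ ♟ ♟ ♟ ♟ · ♟ ♟
· · · · · · · ·
· · · · · ♟ · ·
· · · · · · ♙ ·
· · · · · · · ·
♙ ♙ ♙ ♙ ♙ ♙ · ♙
♖ ♘ ♗ ♕ ♔ ♗ ♘ ♖


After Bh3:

♜ ♞ ♝ ♛ ♚ ♝ ♞ ♜
♟ ♟ ♟ ♟ ♟ · ♟ ♟
· · · · · · · ·
· · · · · ♟ · ·
· · · · · · ♙ ·
· · · · · · · ♗
♙ ♙ ♙ ♙ ♙ ♙ · ♙
♖ ♘ ♗ ♕ ♔ · ♘ ♖


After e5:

♜ ♞ ♝ ♛ ♚ ♝ ♞ ♜
♟ ♟ ♟ ♟ · · ♟ ♟
· · · · · · · ·
· · · · ♟ ♟ · ·
· · · · · · ♙ ·
· · · · · · · ♗
♙ ♙ ♙ ♙ ♙ ♙ · ♙
♖ ♘ ♗ ♕ ♔ · ♘ ♖


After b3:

♜ ♞ ♝ ♛ ♚ ♝ ♞ ♜
♟ ♟ ♟ ♟ · · ♟ ♟
· · · · · · · ·
· · · · ♟ ♟ · ·
· · · · · · ♙ ·
· ♙ · · · · · ♗
♙ · ♙ ♙ ♙ ♙ · ♙
♖ ♘ ♗ ♕ ♔ · ♘ ♖


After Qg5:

♜ ♞ ♝ · ♚ ♝ ♞ ♜
♟ ♟ ♟ ♟ · · ♟ ♟
· · · · · · · ·
· · · · ♟ ♟ ♛ ·
· · · · · · ♙ ·
· ♙ · · · · · ♗
♙ · ♙ ♙ ♙ ♙ · ♙
♖ ♘ ♗ ♕ ♔ · ♘ ♖


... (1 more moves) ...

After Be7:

♜ ♞ ♝ · ♚ · ♞ ♜
♟ ♟ ♟ ♟ ♝ · ♟ ♟
· · · · · · · ·
· · · · ♟ ♟ ♛ ·
· · · · · · ♙ ·
· ♙ · · · · · ·
♙ · ♙ ♙ ♙ ♙ · ♙
♖ ♘ ♗ ♕ ♔ ♗ ♘ ♖


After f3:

♜ ♞ ♝ · ♚ · ♞ ♜
♟ ♟ ♟ ♟ ♝ · ♟ ♟
· · · · · · · ·
· · · · ♟ ♟ ♛ ·
· · · · · · ♙ ·
· ♙ · · · ♙ · ·
♙ · ♙ ♙ ♙ · · ♙
♖ ♘ ♗ ♕ ♔ ♗ ♘ ♖



  a b c d e f g h
  ─────────────────
8│♜ ♞ ♝ · ♚ · ♞ ♜│8
7│♟ ♟ ♟ ♟ ♝ · ♟ ♟│7
6│· · · · · · · ·│6
5│· · · · ♟ ♟ ♛ ·│5
4│· · · · · · ♙ ·│4
3│· ♙ · · · ♙ · ·│3
2│♙ · ♙ ♙ ♙ · · ♙│2
1│♖ ♘ ♗ ♕ ♔ ♗ ♘ ♖│1
  ─────────────────
  a b c d e f g h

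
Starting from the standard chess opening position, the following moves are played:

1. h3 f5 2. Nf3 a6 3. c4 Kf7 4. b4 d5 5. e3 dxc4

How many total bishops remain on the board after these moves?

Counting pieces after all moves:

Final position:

  a b c d e f g h
  ─────────────────
8│♜ ♞ ♝ ♛ · ♝ ♞ ♜│8
7│· ♟ ♟ · ♟ ♚ ♟ ♟│7
6│♟ · · · · · · ·│6
5│· · · · · ♟ · ·│5
4│· ♙ ♟ · · · · ·│4
3│· · · · ♙ ♘ · ♙│3
2│♙ · · ♙ · ♙ ♙ ·│2
1│♖ ♘ ♗ ♕ ♔ ♗ · ♖│1
  ─────────────────
  a b c d e f g h


4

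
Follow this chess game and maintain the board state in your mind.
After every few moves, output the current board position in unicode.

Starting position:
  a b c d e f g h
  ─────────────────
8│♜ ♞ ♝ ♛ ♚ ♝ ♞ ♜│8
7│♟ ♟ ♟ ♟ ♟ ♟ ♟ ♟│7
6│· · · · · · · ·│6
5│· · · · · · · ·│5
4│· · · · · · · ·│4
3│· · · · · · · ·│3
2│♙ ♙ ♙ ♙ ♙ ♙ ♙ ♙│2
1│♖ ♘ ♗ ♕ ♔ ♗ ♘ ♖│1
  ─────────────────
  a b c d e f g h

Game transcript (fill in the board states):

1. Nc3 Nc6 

  a b c d e f g h
  ─────────────────
8│♜ · ♝ ♛ ♚ ♝ ♞ ♜│8
7│♟ ♟ ♟ ♟ ♟ ♟ ♟ ♟│7
6│· · ♞ · · · · ·│6
5│· · · · · · · ·│5
4│· · · · · · · ·│4
3│· · ♘ · · · · ·│3
2│♙ ♙ ♙ ♙ ♙ ♙ ♙ ♙│2
1│♖ · ♗ ♕ ♔ ♗ ♘ ♖│1
  ─────────────────
  a b c d e f g h

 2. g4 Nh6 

  a b c d e f g h
  ─────────────────
8│♜ · ♝ ♛ ♚ ♝ · ♜│8
7│♟ ♟ ♟ ♟ ♟ ♟ ♟ ♟│7
6│· · ♞ · · · · ♞│6
5│· · · · · · · ·│5
4│· · · · · · ♙ ·│4
3│· · ♘ · · · · ·│3
2│♙ ♙ ♙ ♙ ♙ ♙ · ♙│2
1│♖ · ♗ ♕ ♔ ♗ ♘ ♖│1
  ─────────────────
  a b c d e f g h

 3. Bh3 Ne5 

  a b c d e f g h
  ─────────────────
8│♜ · ♝ ♛ ♚ ♝ · ♜│8
7│♟ ♟ ♟ ♟ ♟ ♟ ♟ ♟│7
6│· · · · · · · ♞│6
5│· · · · ♞ · · ·│5
4│· · · · · · ♙ ·│4
3│· · ♘ · · · · ♗│3
2│♙ ♙ ♙ ♙ ♙ ♙ · ♙│2
1│♖ · ♗ ♕ ♔ · ♘ ♖│1
  ─────────────────
  a b c d e f g h

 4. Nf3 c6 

  a b c d e f g h
  ─────────────────
8│♜ · ♝ ♛ ♚ ♝ · ♜│8
7│♟ ♟ · ♟ ♟ ♟ ♟ ♟│7
6│· · ♟ · · · · ♞│6
5│· · · · ♞ · · ·│5
4│· · · · · · ♙ ·│4
3│· · ♘ · · ♘ · ♗│3
2│♙ ♙ ♙ ♙ ♙ ♙ · ♙│2
1│♖ · ♗ ♕ ♔ · · ♖│1
  ─────────────────
  a b c d e f g h



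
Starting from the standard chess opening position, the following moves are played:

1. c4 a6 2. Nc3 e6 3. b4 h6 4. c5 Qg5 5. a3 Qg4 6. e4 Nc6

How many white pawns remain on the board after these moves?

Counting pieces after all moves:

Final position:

  a b c d e f g h
  ─────────────────
8│♜ · ♝ · ♚ ♝ ♞ ♜│8
7│· ♟ ♟ ♟ · ♟ ♟ ·│7
6│♟ · ♞ · ♟ · · ♟│6
5│· · ♙ · · · · ·│5
4│· ♙ · · ♙ · ♛ ·│4
3│♙ · ♘ · · · · ·│3
2│· · · ♙ · ♙ ♙ ♙│2
1│♖ · ♗ ♕ ♔ ♗ ♘ ♖│1
  ─────────────────
  a b c d e f g h


8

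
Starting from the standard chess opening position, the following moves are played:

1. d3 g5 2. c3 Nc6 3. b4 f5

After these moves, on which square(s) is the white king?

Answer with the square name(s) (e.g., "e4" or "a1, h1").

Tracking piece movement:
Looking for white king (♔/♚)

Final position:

  a b c d e f g h
  ─────────────────
8│♜ · ♝ ♛ ♚ ♝ ♞ ♜│8
7│♟ ♟ ♟ ♟ ♟ · · ♟│7
6│· · ♞ · · · · ·│6
5│· · · · · ♟ ♟ ·│5
4│· ♙ · · · · · ·│4
3│· · ♙ ♙ · · · ·│3
2│♙ · · · ♙ ♙ ♙ ♙│2
1│♖ ♘ ♗ ♕ ♔ ♗ ♘ ♖│1
  ─────────────────
  a b c d e f g h


e1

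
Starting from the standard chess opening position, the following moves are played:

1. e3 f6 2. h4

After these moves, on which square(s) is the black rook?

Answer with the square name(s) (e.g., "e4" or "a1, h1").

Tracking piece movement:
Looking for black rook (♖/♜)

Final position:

  a b c d e f g h
  ─────────────────
8│♜ ♞ ♝ ♛ ♚ ♝ ♞ ♜│8
7│♟ ♟ ♟ ♟ ♟ · ♟ ♟│7
6│· · · · · ♟ · ·│6
5│· · · · · · · ·│5
4│· · · · · · · ♙│4
3│· · · · ♙ · · ·│3
2│♙ ♙ ♙ ♙ · ♙ ♙ ·│2
1│♖ ♘ ♗ ♕ ♔ ♗ ♘ ♖│1
  ─────────────────
  a b c d e f g h


a8, h8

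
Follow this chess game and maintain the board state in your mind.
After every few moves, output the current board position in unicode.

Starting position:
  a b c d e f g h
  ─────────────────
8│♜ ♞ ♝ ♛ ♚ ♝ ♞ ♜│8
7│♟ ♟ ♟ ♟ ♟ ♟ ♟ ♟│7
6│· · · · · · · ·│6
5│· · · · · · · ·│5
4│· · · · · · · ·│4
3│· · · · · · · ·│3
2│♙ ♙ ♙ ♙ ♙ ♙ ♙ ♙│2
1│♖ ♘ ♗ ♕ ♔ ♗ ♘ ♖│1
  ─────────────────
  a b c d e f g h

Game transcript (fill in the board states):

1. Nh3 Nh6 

  a b c d e f g h
  ─────────────────
8│♜ ♞ ♝ ♛ ♚ ♝ · ♜│8
7│♟ ♟ ♟ ♟ ♟ ♟ ♟ ♟│7
6│· · · · · · · ♞│6
5│· · · · · · · ·│5
4│· · · · · · · ·│4
3│· · · · · · · ♘│3
2│♙ ♙ ♙ ♙ ♙ ♙ ♙ ♙│2
1│♖ ♘ ♗ ♕ ♔ ♗ · ♖│1
  ─────────────────
  a b c d e f g h

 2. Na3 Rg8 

  a b c d e f g h
  ─────────────────
8│♜ ♞ ♝ ♛ ♚ ♝ ♜ ·│8
7│♟ ♟ ♟ ♟ ♟ ♟ ♟ ♟│7
6│· · · · · · · ♞│6
5│· · · · · · · ·│5
4│· · · · · · · ·│4
3│♘ · · · · · · ♘│3
2│♙ ♙ ♙ ♙ ♙ ♙ ♙ ♙│2
1│♖ · ♗ ♕ ♔ ♗ · ♖│1
  ─────────────────
  a b c d e f g h

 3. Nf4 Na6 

  a b c d e f g h
  ─────────────────
8│♜ · ♝ ♛ ♚ ♝ ♜ ·│8
7│♟ ♟ ♟ ♟ ♟ ♟ ♟ ♟│7
6│♞ · · · · · · ♞│6
5│· · · · · · · ·│5
4│· · · · · ♘ · ·│4
3│♘ · · · · · · ·│3
2│♙ ♙ ♙ ♙ ♙ ♙ ♙ ♙│2
1│♖ · ♗ ♕ ♔ ♗ · ♖│1
  ─────────────────
  a b c d e f g h

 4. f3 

  a b c d e f g h
  ─────────────────
8│♜ · ♝ ♛ ♚ ♝ ♜ ·│8
7│♟ ♟ ♟ ♟ ♟ ♟ ♟ ♟│7
6│♞ · · · · · · ♞│6
5│· · · · · · · ·│5
4│· · · · · ♘ · ·│4
3│♘ · · · · ♙ · ·│3
2│♙ ♙ ♙ ♙ ♙ · ♙ ♙│2
1│♖ · ♗ ♕ ♔ ♗ · ♖│1
  ─────────────────
  a b c d e f g h


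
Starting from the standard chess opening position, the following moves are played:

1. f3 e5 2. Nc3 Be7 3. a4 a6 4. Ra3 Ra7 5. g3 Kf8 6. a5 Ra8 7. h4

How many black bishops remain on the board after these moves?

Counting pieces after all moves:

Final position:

  a b c d e f g h
  ─────────────────
8│♜ ♞ ♝ ♛ · ♚ ♞ ♜│8
7│· ♟ ♟ ♟ ♝ ♟ ♟ ♟│7
6│♟ · · · · · · ·│6
5│♙ · · · ♟ · · ·│5
4│· · · · · · · ♙│4
3│♖ · ♘ · · ♙ ♙ ·│3
2│· ♙ ♙ ♙ ♙ · · ·│2
1│· · ♗ ♕ ♔ ♗ ♘ ♖│1
  ─────────────────
  a b c d e f g h


2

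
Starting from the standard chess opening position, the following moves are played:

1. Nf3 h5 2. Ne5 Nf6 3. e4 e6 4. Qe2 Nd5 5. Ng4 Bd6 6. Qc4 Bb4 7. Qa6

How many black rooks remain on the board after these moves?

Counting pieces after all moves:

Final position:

  a b c d e f g h
  ─────────────────
8│♜ ♞ ♝ ♛ ♚ · · ♜│8
7│♟ ♟ ♟ ♟ · ♟ ♟ ·│7
6│♕ · · · ♟ · · ·│6
5│· · · ♞ · · · ♟│5
4│· ♝ · · ♙ · ♘ ·│4
3│· · · · · · · ·│3
2│♙ ♙ ♙ ♙ · ♙ ♙ ♙│2
1│♖ ♘ ♗ · ♔ ♗ · ♖│1
  ─────────────────
  a b c d e f g h


2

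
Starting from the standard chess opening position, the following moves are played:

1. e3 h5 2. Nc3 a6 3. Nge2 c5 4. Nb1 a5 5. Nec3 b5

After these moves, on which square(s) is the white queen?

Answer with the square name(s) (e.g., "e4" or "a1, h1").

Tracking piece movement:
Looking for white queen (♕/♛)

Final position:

  a b c d e f g h
  ─────────────────
8│♜ ♞ ♝ ♛ ♚ ♝ ♞ ♜│8
7│· · · ♟ ♟ ♟ ♟ ·│7
6│· · · · · · · ·│6
5│♟ ♟ ♟ · · · · ♟│5
4│· · · · · · · ·│4
3│· · ♘ · ♙ · · ·│3
2│♙ ♙ ♙ ♙ · ♙ ♙ ♙│2
1│♖ ♘ ♗ ♕ ♔ ♗ · ♖│1
  ─────────────────
  a b c d e f g h


d1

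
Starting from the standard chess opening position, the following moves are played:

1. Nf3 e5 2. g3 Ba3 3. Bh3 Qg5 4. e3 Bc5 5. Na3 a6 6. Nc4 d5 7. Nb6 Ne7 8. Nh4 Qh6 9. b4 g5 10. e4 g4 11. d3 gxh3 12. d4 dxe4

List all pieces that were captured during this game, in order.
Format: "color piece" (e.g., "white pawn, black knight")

Tracking captures:
  gxh3: captured white bishop
  dxe4: captured white pawn

white bishop, white pawn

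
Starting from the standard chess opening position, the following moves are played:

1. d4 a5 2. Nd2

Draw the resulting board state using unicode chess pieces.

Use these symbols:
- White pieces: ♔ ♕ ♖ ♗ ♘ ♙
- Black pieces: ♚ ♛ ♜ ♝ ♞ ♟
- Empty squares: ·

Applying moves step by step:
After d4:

♜ ♞ ♝ ♛ ♚ ♝ ♞ ♜
♟ ♟ ♟ ♟ ♟ ♟ ♟ ♟
· · · · · · · ·
· · · · · · · ·
· · · ♙ · · · ·
· · · · · · · ·
♙ ♙ ♙ · ♙ ♙ ♙ ♙
♖ ♘ ♗ ♕ ♔ ♗ ♘ ♖


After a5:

♜ ♞ ♝ ♛ ♚ ♝ ♞ ♜
· ♟ ♟ ♟ ♟ ♟ ♟ ♟
· · · · · · · ·
♟ · · · · · · ·
· · · ♙ · · · ·
· · · · · · · ·
♙ ♙ ♙ · ♙ ♙ ♙ ♙
♖ ♘ ♗ ♕ ♔ ♗ ♘ ♖


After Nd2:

♜ ♞ ♝ ♛ ♚ ♝ ♞ ♜
· ♟ ♟ ♟ ♟ ♟ ♟ ♟
· · · · · · · ·
♟ · · · · · · ·
· · · ♙ · · · ·
· · · · · · · ·
♙ ♙ ♙ ♘ ♙ ♙ ♙ ♙
♖ · ♗ ♕ ♔ ♗ ♘ ♖



  a b c d e f g h
  ─────────────────
8│♜ ♞ ♝ ♛ ♚ ♝ ♞ ♜│8
7│· ♟ ♟ ♟ ♟ ♟ ♟ ♟│7
6│· · · · · · · ·│6
5│♟ · · · · · · ·│5
4│· · · ♙ · · · ·│4
3│· · · · · · · ·│3
2│♙ ♙ ♙ ♘ ♙ ♙ ♙ ♙│2
1│♖ · ♗ ♕ ♔ ♗ ♘ ♖│1
  ─────────────────
  a b c d e f g h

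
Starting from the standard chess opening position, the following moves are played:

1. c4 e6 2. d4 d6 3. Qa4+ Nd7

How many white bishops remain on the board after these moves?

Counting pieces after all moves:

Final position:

  a b c d e f g h
  ─────────────────
8│♜ · ♝ ♛ ♚ ♝ ♞ ♜│8
7│♟ ♟ ♟ ♞ · ♟ ♟ ♟│7
6│· · · ♟ ♟ · · ·│6
5│· · · · · · · ·│5
4│♕ · ♙ ♙ · · · ·│4
3│· · · · · · · ·│3
2│♙ ♙ · · ♙ ♙ ♙ ♙│2
1│♖ ♘ ♗ · ♔ ♗ ♘ ♖│1
  ─────────────────
  a b c d e f g h


2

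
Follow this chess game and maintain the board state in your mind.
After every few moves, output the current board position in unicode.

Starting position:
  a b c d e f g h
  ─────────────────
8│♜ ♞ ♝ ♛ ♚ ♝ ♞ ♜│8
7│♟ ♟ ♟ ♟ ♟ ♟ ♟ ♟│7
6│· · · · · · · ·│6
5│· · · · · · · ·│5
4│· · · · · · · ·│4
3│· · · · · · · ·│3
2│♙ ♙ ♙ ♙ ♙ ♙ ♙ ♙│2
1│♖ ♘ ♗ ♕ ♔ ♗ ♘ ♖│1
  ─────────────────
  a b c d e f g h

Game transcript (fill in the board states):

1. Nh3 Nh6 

  a b c d e f g h
  ─────────────────
8│♜ ♞ ♝ ♛ ♚ ♝ · ♜│8
7│♟ ♟ ♟ ♟ ♟ ♟ ♟ ♟│7
6│· · · · · · · ♞│6
5│· · · · · · · ·│5
4│· · · · · · · ·│4
3│· · · · · · · ♘│3
2│♙ ♙ ♙ ♙ ♙ ♙ ♙ ♙│2
1│♖ ♘ ♗ ♕ ♔ ♗ · ♖│1
  ─────────────────
  a b c d e f g h

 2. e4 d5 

  a b c d e f g h
  ─────────────────
8│♜ ♞ ♝ ♛ ♚ ♝ · ♜│8
7│♟ ♟ ♟ · ♟ ♟ ♟ ♟│7
6│· · · · · · · ♞│6
5│· · · ♟ · · · ·│5
4│· · · · ♙ · · ·│4
3│· · · · · · · ♘│3
2│♙ ♙ ♙ ♙ · ♙ ♙ ♙│2
1│♖ ♘ ♗ ♕ ♔ ♗ · ♖│1
  ─────────────────
  a b c d e f g h

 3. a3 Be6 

  a b c d e f g h
  ─────────────────
8│♜ ♞ · ♛ ♚ ♝ · ♜│8
7│♟ ♟ ♟ · ♟ ♟ ♟ ♟│7
6│· · · · ♝ · · ♞│6
5│· · · ♟ · · · ·│5
4│· · · · ♙ · · ·│4
3│♙ · · · · · · ♘│3
2│· ♙ ♙ ♙ · ♙ ♙ ♙│2
1│♖ ♘ ♗ ♕ ♔ ♗ · ♖│1
  ─────────────────
  a b c d e f g h

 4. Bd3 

  a b c d e f g h
  ─────────────────
8│♜ ♞ · ♛ ♚ ♝ · ♜│8
7│♟ ♟ ♟ · ♟ ♟ ♟ ♟│7
6│· · · · ♝ · · ♞│6
5│· · · ♟ · · · ·│5
4│· · · · ♙ · · ·│4
3│♙ · · ♗ · · · ♘│3
2│· ♙ ♙ ♙ · ♙ ♙ ♙│2
1│♖ ♘ ♗ ♕ ♔ · · ♖│1
  ─────────────────
  a b c d e f g h


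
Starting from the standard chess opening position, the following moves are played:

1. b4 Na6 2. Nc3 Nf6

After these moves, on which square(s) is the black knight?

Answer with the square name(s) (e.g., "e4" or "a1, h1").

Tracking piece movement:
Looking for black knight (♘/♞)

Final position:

  a b c d e f g h
  ─────────────────
8│♜ · ♝ ♛ ♚ ♝ · ♜│8
7│♟ ♟ ♟ ♟ ♟ ♟ ♟ ♟│7
6│♞ · · · · ♞ · ·│6
5│· · · · · · · ·│5
4│· ♙ · · · · · ·│4
3│· · ♘ · · · · ·│3
2│♙ · ♙ ♙ ♙ ♙ ♙ ♙│2
1│♖ · ♗ ♕ ♔ ♗ ♘ ♖│1
  ─────────────────
  a b c d e f g h


a6, f6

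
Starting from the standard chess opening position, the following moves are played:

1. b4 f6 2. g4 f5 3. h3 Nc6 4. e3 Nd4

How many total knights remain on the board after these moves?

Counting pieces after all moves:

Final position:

  a b c d e f g h
  ─────────────────
8│♜ · ♝ ♛ ♚ ♝ ♞ ♜│8
7│♟ ♟ ♟ ♟ ♟ · ♟ ♟│7
6│· · · · · · · ·│6
5│· · · · · ♟ · ·│5
4│· ♙ · ♞ · · ♙ ·│4
3│· · · · ♙ · · ♙│3
2│♙ · ♙ ♙ · ♙ · ·│2
1│♖ ♘ ♗ ♕ ♔ ♗ ♘ ♖│1
  ─────────────────
  a b c d e f g h


4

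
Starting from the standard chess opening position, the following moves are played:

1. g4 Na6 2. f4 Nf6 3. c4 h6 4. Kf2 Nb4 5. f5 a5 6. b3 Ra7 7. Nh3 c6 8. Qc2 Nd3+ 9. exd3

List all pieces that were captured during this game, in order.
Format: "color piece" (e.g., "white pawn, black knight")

Tracking captures:
  exd3: captured black knight

black knight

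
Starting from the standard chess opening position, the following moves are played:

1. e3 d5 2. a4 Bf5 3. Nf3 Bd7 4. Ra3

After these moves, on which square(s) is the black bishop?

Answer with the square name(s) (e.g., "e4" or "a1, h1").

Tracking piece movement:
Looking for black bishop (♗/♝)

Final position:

  a b c d e f g h
  ─────────────────
8│♜ ♞ · ♛ ♚ ♝ ♞ ♜│8
7│♟ ♟ ♟ ♝ ♟ ♟ ♟ ♟│7
6│· · · · · · · ·│6
5│· · · ♟ · · · ·│5
4│♙ · · · · · · ·│4
3│♖ · · · ♙ ♘ · ·│3
2│· ♙ ♙ ♙ · ♙ ♙ ♙│2
1│· ♘ ♗ ♕ ♔ ♗ · ♖│1
  ─────────────────
  a b c d e f g h


d7, f8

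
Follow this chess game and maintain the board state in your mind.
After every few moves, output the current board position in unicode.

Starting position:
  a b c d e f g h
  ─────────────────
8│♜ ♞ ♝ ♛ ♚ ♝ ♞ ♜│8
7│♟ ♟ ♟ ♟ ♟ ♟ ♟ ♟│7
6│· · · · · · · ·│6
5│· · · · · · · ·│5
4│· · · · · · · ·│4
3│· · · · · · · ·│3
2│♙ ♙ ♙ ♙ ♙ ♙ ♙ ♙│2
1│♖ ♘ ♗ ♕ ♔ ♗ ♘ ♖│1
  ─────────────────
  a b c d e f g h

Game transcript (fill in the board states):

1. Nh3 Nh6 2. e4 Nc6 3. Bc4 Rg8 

  a b c d e f g h
  ─────────────────
8│♜ · ♝ ♛ ♚ ♝ ♜ ·│8
7│♟ ♟ ♟ ♟ ♟ ♟ ♟ ♟│7
6│· · ♞ · · · · ♞│6
5│· · · · · · · ·│5
4│· · ♗ · ♙ · · ·│4
3│· · · · · · · ♘│3
2│♙ ♙ ♙ ♙ · ♙ ♙ ♙│2
1│♖ ♘ ♗ ♕ ♔ · · ♖│1
  ─────────────────
  a b c d e f g h

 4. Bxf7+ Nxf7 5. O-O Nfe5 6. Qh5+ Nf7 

  a b c d e f g h
  ─────────────────
8│♜ · ♝ ♛ ♚ ♝ ♜ ·│8
7│♟ ♟ ♟ ♟ ♟ ♞ ♟ ♟│7
6│· · ♞ · · · · ·│6
5│· · · · · · · ♕│5
4│· · · · ♙ · · ·│4
3│· · · · · · · ♘│3
2│♙ ♙ ♙ ♙ · ♙ ♙ ♙│2
1│♖ ♘ ♗ · · ♖ ♔ ·│1
  ─────────────────
  a b c d e f g h

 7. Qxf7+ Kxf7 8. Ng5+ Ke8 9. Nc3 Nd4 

  a b c d e f g h
  ─────────────────
8│♜ · ♝ ♛ ♚ ♝ ♜ ·│8
7│♟ ♟ ♟ ♟ ♟ · ♟ ♟│7
6│· · · · · · · ·│6
5│· · · · · · ♘ ·│5
4│· · · ♞ ♙ · · ·│4
3│· · ♘ · · · · ·│3
2│♙ ♙ ♙ ♙ · ♙ ♙ ♙│2
1│♖ · ♗ · · ♖ ♔ ·│1
  ─────────────────
  a b c d e f g h

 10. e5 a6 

  a b c d e f g h
  ─────────────────
8│♜ · ♝ ♛ ♚ ♝ ♜ ·│8
7│· ♟ ♟ ♟ ♟ · ♟ ♟│7
6│♟ · · · · · · ·│6
5│· · · · ♙ · ♘ ·│5
4│· · · ♞ · · · ·│4
3│· · ♘ · · · · ·│3
2│♙ ♙ ♙ ♙ · ♙ ♙ ♙│2
1│♖ · ♗ · · ♖ ♔ ·│1
  ─────────────────
  a b c d e f g h
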